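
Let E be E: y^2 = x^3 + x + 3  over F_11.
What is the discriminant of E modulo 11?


4 a^3 + 27 b^2 = 4*1^3 + 27*3^2 = 4 + 243 = 247
Delta = -16 * (247) = -3952
Delta mod 11 = 8

Delta = 8 (mod 11)


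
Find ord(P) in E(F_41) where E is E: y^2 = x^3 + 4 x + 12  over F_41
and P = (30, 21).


Compute successive multiples of P until we hit O:
  1P = (30, 21)
  2P = (26, 12)
  3P = (8, 8)
  4P = (28, 10)
  5P = (3, 25)
  6P = (29, 32)
  7P = (21, 3)
  8P = (35, 10)
  ... (continuing to 40P)
  40P = O

ord(P) = 40


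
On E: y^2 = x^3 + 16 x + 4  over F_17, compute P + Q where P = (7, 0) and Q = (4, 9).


P != Q, so use the chord formula.
s = (y2 - y1) / (x2 - x1) = (9) / (14) mod 17 = 14
x3 = s^2 - x1 - x2 mod 17 = 14^2 - 7 - 4 = 15
y3 = s (x1 - x3) - y1 mod 17 = 14 * (7 - 15) - 0 = 7

P + Q = (15, 7)


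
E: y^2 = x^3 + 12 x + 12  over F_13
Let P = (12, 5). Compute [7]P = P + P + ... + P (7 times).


k = 7 = 111_2 (binary, LSB first: 111)
Double-and-add from P = (12, 5):
  bit 0 = 1: acc = O + (12, 5) = (12, 5)
  bit 1 = 1: acc = (12, 5) + (1, 5) = (0, 8)
  bit 2 = 1: acc = (0, 8) + (10, 1) = (7, 6)

7P = (7, 6)


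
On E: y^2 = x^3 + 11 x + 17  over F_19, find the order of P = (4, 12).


Compute successive multiples of P until we hit O:
  1P = (4, 12)
  2P = (18, 9)
  3P = (8, 16)
  4P = (8, 3)
  5P = (18, 10)
  6P = (4, 7)
  7P = O

ord(P) = 7


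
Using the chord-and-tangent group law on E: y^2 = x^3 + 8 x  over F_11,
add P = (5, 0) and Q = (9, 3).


P != Q, so use the chord formula.
s = (y2 - y1) / (x2 - x1) = (3) / (4) mod 11 = 9
x3 = s^2 - x1 - x2 mod 11 = 9^2 - 5 - 9 = 1
y3 = s (x1 - x3) - y1 mod 11 = 9 * (5 - 1) - 0 = 3

P + Q = (1, 3)


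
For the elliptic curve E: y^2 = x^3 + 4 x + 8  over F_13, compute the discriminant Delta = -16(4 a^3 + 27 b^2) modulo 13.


4 a^3 + 27 b^2 = 4*4^3 + 27*8^2 = 256 + 1728 = 1984
Delta = -16 * (1984) = -31744
Delta mod 13 = 2

Delta = 2 (mod 13)


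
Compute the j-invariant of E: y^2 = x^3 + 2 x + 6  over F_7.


Delta = -16(4 a^3 + 27 b^2) mod 7 = 1
-1728 * (4 a)^3 = -1728 * (4*2)^3 mod 7 = 1
j = 1 * 1^(-1) mod 7 = 1

j = 1 (mod 7)


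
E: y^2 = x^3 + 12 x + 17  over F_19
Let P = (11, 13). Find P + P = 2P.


Doubling: s = (3 x1^2 + a) / (2 y1)
s = (3*11^2 + 12) / (2*13) mod 19 = 2
x3 = s^2 - 2 x1 mod 19 = 2^2 - 2*11 = 1
y3 = s (x1 - x3) - y1 mod 19 = 2 * (11 - 1) - 13 = 7

2P = (1, 7)


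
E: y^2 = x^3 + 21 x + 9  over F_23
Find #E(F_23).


For each x in F_23, count y with y^2 = x^3 + 21 x + 9 mod 23:
  x = 0: RHS = 9, y in [3, 20]  -> 2 point(s)
  x = 1: RHS = 8, y in [10, 13]  -> 2 point(s)
  x = 2: RHS = 13, y in [6, 17]  -> 2 point(s)
  x = 5: RHS = 9, y in [3, 20]  -> 2 point(s)
  x = 6: RHS = 6, y in [11, 12]  -> 2 point(s)
  x = 7: RHS = 16, y in [4, 19]  -> 2 point(s)
  x = 10: RHS = 0, y in [0]  -> 1 point(s)
  x = 13: RHS = 18, y in [8, 15]  -> 2 point(s)
  x = 16: RHS = 2, y in [5, 18]  -> 2 point(s)
  x = 17: RHS = 12, y in [9, 14]  -> 2 point(s)
  x = 18: RHS = 9, y in [3, 20]  -> 2 point(s)
Affine points: 21. Add the point at infinity: total = 22.

#E(F_23) = 22


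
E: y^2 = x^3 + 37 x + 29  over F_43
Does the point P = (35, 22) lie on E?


Check whether y^2 = x^3 + 37 x + 29 (mod 43) for (x, y) = (35, 22).
LHS: y^2 = 22^2 mod 43 = 11
RHS: x^3 + 37 x + 29 = 35^3 + 37*35 + 29 mod 43 = 38
LHS != RHS

No, not on the curve


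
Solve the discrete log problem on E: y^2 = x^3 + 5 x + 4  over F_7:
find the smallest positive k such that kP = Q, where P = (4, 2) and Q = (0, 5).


Enumerate multiples of P until we hit Q = (0, 5):
  1P = (4, 2)
  2P = (0, 2)
  3P = (3, 5)
  4P = (2, 6)
  5P = (5, 0)
  6P = (2, 1)
  7P = (3, 2)
  8P = (0, 5)
Match found at i = 8.

k = 8


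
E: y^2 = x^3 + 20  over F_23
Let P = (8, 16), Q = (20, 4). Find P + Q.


P != Q, so use the chord formula.
s = (y2 - y1) / (x2 - x1) = (11) / (12) mod 23 = 22
x3 = s^2 - x1 - x2 mod 23 = 22^2 - 8 - 20 = 19
y3 = s (x1 - x3) - y1 mod 23 = 22 * (8 - 19) - 16 = 18

P + Q = (19, 18)


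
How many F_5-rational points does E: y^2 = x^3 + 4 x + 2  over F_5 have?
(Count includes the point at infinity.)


For each x in F_5, count y with y^2 = x^3 + 4 x + 2 mod 5:
  x = 3: RHS = 1, y in [1, 4]  -> 2 point(s)
Affine points: 2. Add the point at infinity: total = 3.

#E(F_5) = 3


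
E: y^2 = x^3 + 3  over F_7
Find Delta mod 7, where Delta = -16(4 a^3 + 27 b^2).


4 a^3 + 27 b^2 = 4*0^3 + 27*3^2 = 0 + 243 = 243
Delta = -16 * (243) = -3888
Delta mod 7 = 4

Delta = 4 (mod 7)


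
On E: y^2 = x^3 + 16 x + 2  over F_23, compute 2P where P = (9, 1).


Doubling: s = (3 x1^2 + a) / (2 y1)
s = (3*9^2 + 16) / (2*1) mod 23 = 3
x3 = s^2 - 2 x1 mod 23 = 3^2 - 2*9 = 14
y3 = s (x1 - x3) - y1 mod 23 = 3 * (9 - 14) - 1 = 7

2P = (14, 7)


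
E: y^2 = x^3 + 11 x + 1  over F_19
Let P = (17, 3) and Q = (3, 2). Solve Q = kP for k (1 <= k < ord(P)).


Enumerate multiples of P until we hit Q = (3, 2):
  1P = (17, 3)
  2P = (15, 11)
  3P = (3, 17)
  4P = (0, 18)
  5P = (6, 13)
  6P = (13, 2)
  7P = (14, 12)
  8P = (16, 13)
  9P = (10, 3)
  10P = (11, 16)
  11P = (11, 3)
  12P = (10, 16)
  13P = (16, 6)
  14P = (14, 7)
  15P = (13, 17)
  16P = (6, 6)
  17P = (0, 1)
  18P = (3, 2)
Match found at i = 18.

k = 18


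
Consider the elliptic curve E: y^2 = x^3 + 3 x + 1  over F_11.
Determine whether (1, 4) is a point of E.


Check whether y^2 = x^3 + 3 x + 1 (mod 11) for (x, y) = (1, 4).
LHS: y^2 = 4^2 mod 11 = 5
RHS: x^3 + 3 x + 1 = 1^3 + 3*1 + 1 mod 11 = 5
LHS = RHS

Yes, on the curve


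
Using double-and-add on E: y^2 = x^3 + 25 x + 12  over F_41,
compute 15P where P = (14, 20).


k = 15 = 1111_2 (binary, LSB first: 1111)
Double-and-add from P = (14, 20):
  bit 0 = 1: acc = O + (14, 20) = (14, 20)
  bit 1 = 1: acc = (14, 20) + (17, 15) = (31, 22)
  bit 2 = 1: acc = (31, 22) + (39, 6) = (16, 30)
  bit 3 = 1: acc = (16, 30) + (36, 34) = (12, 20)

15P = (12, 20)


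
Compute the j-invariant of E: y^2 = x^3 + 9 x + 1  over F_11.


Delta = -16(4 a^3 + 27 b^2) mod 11 = 3
-1728 * (4 a)^3 = -1728 * (4*9)^3 mod 11 = 6
j = 6 * 3^(-1) mod 11 = 2

j = 2 (mod 11)


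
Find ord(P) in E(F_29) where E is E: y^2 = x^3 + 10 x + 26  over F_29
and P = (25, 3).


Compute successive multiples of P until we hit O:
  1P = (25, 3)
  2P = (8, 26)
  3P = (18, 8)
  4P = (9, 27)
  5P = (19, 17)
  6P = (13, 27)
  7P = (24, 24)
  8P = (15, 19)
  ... (continuing to 27P)
  27P = O

ord(P) = 27


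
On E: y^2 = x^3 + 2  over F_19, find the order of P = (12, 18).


Compute successive multiples of P until we hit O:
  1P = (12, 18)
  2P = (6, 16)
  3P = (18, 18)
  4P = (8, 1)
  5P = (4, 16)
  6P = (9, 16)
  7P = (9, 3)
  8P = (4, 3)
  ... (continuing to 13P)
  13P = O

ord(P) = 13


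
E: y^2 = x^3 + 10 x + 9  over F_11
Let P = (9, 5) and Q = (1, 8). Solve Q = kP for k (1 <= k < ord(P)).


Enumerate multiples of P until we hit Q = (1, 8):
  1P = (9, 5)
  2P = (4, 6)
  3P = (2, 9)
  4P = (1, 3)
  5P = (10, 3)
  6P = (7, 2)
  7P = (0, 3)
  8P = (3, 0)
  9P = (0, 8)
  10P = (7, 9)
  11P = (10, 8)
  12P = (1, 8)
Match found at i = 12.

k = 12


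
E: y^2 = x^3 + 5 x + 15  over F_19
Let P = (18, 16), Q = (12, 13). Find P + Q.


P != Q, so use the chord formula.
s = (y2 - y1) / (x2 - x1) = (16) / (13) mod 19 = 10
x3 = s^2 - x1 - x2 mod 19 = 10^2 - 18 - 12 = 13
y3 = s (x1 - x3) - y1 mod 19 = 10 * (18 - 13) - 16 = 15

P + Q = (13, 15)


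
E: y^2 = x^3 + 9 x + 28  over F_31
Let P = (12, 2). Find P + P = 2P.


Doubling: s = (3 x1^2 + a) / (2 y1)
s = (3*12^2 + 9) / (2*2) mod 31 = 25
x3 = s^2 - 2 x1 mod 31 = 25^2 - 2*12 = 12
y3 = s (x1 - x3) - y1 mod 31 = 25 * (12 - 12) - 2 = 29

2P = (12, 29)


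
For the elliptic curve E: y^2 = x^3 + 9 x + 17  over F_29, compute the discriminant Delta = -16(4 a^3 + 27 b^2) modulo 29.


4 a^3 + 27 b^2 = 4*9^3 + 27*17^2 = 2916 + 7803 = 10719
Delta = -16 * (10719) = -171504
Delta mod 29 = 2

Delta = 2 (mod 29)


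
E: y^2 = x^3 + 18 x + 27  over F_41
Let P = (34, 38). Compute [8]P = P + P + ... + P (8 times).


k = 8 = 1000_2 (binary, LSB first: 0001)
Double-and-add from P = (34, 38):
  bit 0 = 0: acc unchanged = O
  bit 1 = 0: acc unchanged = O
  bit 2 = 0: acc unchanged = O
  bit 3 = 1: acc = O + (34, 3) = (34, 3)

8P = (34, 3)


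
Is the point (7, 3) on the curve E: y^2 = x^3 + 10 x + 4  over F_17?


Check whether y^2 = x^3 + 10 x + 4 (mod 17) for (x, y) = (7, 3).
LHS: y^2 = 3^2 mod 17 = 9
RHS: x^3 + 10 x + 4 = 7^3 + 10*7 + 4 mod 17 = 9
LHS = RHS

Yes, on the curve


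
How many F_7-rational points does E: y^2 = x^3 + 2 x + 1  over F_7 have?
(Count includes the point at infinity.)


For each x in F_7, count y with y^2 = x^3 + 2 x + 1 mod 7:
  x = 0: RHS = 1, y in [1, 6]  -> 2 point(s)
  x = 1: RHS = 4, y in [2, 5]  -> 2 point(s)
Affine points: 4. Add the point at infinity: total = 5.

#E(F_7) = 5


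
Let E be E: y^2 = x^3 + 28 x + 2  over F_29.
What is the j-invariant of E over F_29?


Delta = -16(4 a^3 + 27 b^2) mod 29 = 18
-1728 * (4 a)^3 = -1728 * (4*28)^3 mod 29 = 15
j = 15 * 18^(-1) mod 29 = 25

j = 25 (mod 29)


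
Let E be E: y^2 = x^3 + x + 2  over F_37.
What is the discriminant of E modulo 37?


4 a^3 + 27 b^2 = 4*1^3 + 27*2^2 = 4 + 108 = 112
Delta = -16 * (112) = -1792
Delta mod 37 = 21

Delta = 21 (mod 37)


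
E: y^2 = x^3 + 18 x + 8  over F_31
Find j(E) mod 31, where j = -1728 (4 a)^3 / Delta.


Delta = -16(4 a^3 + 27 b^2) mod 31 = 27
-1728 * (4 a)^3 = -1728 * (4*18)^3 mod 31 = 2
j = 2 * 27^(-1) mod 31 = 15

j = 15 (mod 31)


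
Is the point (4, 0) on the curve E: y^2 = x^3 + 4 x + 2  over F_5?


Check whether y^2 = x^3 + 4 x + 2 (mod 5) for (x, y) = (4, 0).
LHS: y^2 = 0^2 mod 5 = 0
RHS: x^3 + 4 x + 2 = 4^3 + 4*4 + 2 mod 5 = 2
LHS != RHS

No, not on the curve


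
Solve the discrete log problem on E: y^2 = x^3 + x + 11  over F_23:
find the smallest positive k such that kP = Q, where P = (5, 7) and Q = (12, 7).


Enumerate multiples of P until we hit Q = (12, 7):
  1P = (5, 7)
  2P = (19, 9)
  3P = (7, 19)
  4P = (1, 17)
  5P = (6, 7)
  6P = (12, 16)
  7P = (10, 3)
  8P = (16, 11)
  9P = (20, 21)
  10P = (14, 3)
  11P = (13, 17)
  12P = (8, 18)
  13P = (3, 8)
  14P = (21, 1)
  15P = (9, 6)
  16P = (22, 3)
  17P = (22, 20)
  18P = (9, 17)
  19P = (21, 22)
  20P = (3, 15)
  21P = (8, 5)
  22P = (13, 6)
  23P = (14, 20)
  24P = (20, 2)
  25P = (16, 12)
  26P = (10, 20)
  27P = (12, 7)
Match found at i = 27.

k = 27


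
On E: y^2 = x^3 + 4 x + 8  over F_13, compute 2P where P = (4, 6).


Doubling: s = (3 x1^2 + a) / (2 y1)
s = (3*4^2 + 4) / (2*6) mod 13 = 0
x3 = s^2 - 2 x1 mod 13 = 0^2 - 2*4 = 5
y3 = s (x1 - x3) - y1 mod 13 = 0 * (4 - 5) - 6 = 7

2P = (5, 7)


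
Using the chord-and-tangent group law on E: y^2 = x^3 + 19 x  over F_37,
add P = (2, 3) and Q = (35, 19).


P != Q, so use the chord formula.
s = (y2 - y1) / (x2 - x1) = (16) / (33) mod 37 = 33
x3 = s^2 - x1 - x2 mod 37 = 33^2 - 2 - 35 = 16
y3 = s (x1 - x3) - y1 mod 37 = 33 * (2 - 16) - 3 = 16

P + Q = (16, 16)


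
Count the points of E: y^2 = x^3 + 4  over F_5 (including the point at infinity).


For each x in F_5, count y with y^2 = x^3 + 0 x + 4 mod 5:
  x = 0: RHS = 4, y in [2, 3]  -> 2 point(s)
  x = 1: RHS = 0, y in [0]  -> 1 point(s)
  x = 3: RHS = 1, y in [1, 4]  -> 2 point(s)
Affine points: 5. Add the point at infinity: total = 6.

#E(F_5) = 6


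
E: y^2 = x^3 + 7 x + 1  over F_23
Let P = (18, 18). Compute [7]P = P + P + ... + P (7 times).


k = 7 = 111_2 (binary, LSB first: 111)
Double-and-add from P = (18, 18):
  bit 0 = 1: acc = O + (18, 18) = (18, 18)
  bit 1 = 1: acc = (18, 18) + (11, 12) = (6, 12)
  bit 2 = 1: acc = (6, 12) + (5, 0) = (18, 5)

7P = (18, 5)


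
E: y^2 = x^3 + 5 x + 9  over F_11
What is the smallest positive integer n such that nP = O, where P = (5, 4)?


Compute successive multiples of P until we hit O:
  1P = (5, 4)
  2P = (2, 4)
  3P = (4, 7)
  4P = (0, 3)
  5P = (10, 6)
  6P = (1, 2)
  7P = (8, 0)
  8P = (1, 9)
  ... (continuing to 14P)
  14P = O

ord(P) = 14


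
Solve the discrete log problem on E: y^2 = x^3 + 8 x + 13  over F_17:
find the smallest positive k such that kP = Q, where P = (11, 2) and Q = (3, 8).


Enumerate multiples of P until we hit Q = (3, 8):
  1P = (11, 2)
  2P = (3, 9)
  3P = (12, 1)
  4P = (12, 16)
  5P = (3, 8)
Match found at i = 5.

k = 5


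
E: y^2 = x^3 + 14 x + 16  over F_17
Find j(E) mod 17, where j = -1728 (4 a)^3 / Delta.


Delta = -16(4 a^3 + 27 b^2) mod 17 = 4
-1728 * (4 a)^3 = -1728 * (4*14)^3 mod 17 = 2
j = 2 * 4^(-1) mod 17 = 9

j = 9 (mod 17)


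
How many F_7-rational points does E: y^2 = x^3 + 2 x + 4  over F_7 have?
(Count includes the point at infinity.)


For each x in F_7, count y with y^2 = x^3 + 2 x + 4 mod 7:
  x = 0: RHS = 4, y in [2, 5]  -> 2 point(s)
  x = 1: RHS = 0, y in [0]  -> 1 point(s)
  x = 2: RHS = 2, y in [3, 4]  -> 2 point(s)
  x = 3: RHS = 2, y in [3, 4]  -> 2 point(s)
  x = 6: RHS = 1, y in [1, 6]  -> 2 point(s)
Affine points: 9. Add the point at infinity: total = 10.

#E(F_7) = 10


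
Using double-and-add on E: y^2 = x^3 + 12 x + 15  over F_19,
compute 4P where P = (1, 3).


k = 4 = 100_2 (binary, LSB first: 001)
Double-and-add from P = (1, 3):
  bit 0 = 0: acc unchanged = O
  bit 1 = 0: acc unchanged = O
  bit 2 = 1: acc = O + (2, 16) = (2, 16)

4P = (2, 16)


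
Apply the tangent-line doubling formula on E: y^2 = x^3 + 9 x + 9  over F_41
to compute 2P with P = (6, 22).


Doubling: s = (3 x1^2 + a) / (2 y1)
s = (3*6^2 + 9) / (2*22) mod 41 = 39
x3 = s^2 - 2 x1 mod 41 = 39^2 - 2*6 = 33
y3 = s (x1 - x3) - y1 mod 41 = 39 * (6 - 33) - 22 = 32

2P = (33, 32)


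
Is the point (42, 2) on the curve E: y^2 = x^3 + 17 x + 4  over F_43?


Check whether y^2 = x^3 + 17 x + 4 (mod 43) for (x, y) = (42, 2).
LHS: y^2 = 2^2 mod 43 = 4
RHS: x^3 + 17 x + 4 = 42^3 + 17*42 + 4 mod 43 = 29
LHS != RHS

No, not on the curve


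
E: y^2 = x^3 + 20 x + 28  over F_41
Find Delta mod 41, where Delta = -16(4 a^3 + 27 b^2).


4 a^3 + 27 b^2 = 4*20^3 + 27*28^2 = 32000 + 21168 = 53168
Delta = -16 * (53168) = -850688
Delta mod 41 = 21

Delta = 21 (mod 41)


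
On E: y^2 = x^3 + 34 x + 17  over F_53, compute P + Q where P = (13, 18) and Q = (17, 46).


P != Q, so use the chord formula.
s = (y2 - y1) / (x2 - x1) = (28) / (4) mod 53 = 7
x3 = s^2 - x1 - x2 mod 53 = 7^2 - 13 - 17 = 19
y3 = s (x1 - x3) - y1 mod 53 = 7 * (13 - 19) - 18 = 46

P + Q = (19, 46)


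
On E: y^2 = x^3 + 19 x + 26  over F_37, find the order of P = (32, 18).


Compute successive multiples of P until we hit O:
  1P = (32, 18)
  2P = (3, 31)
  3P = (11, 30)
  4P = (20, 28)
  5P = (34, 33)
  6P = (18, 13)
  7P = (33, 16)
  8P = (13, 18)
  ... (continuing to 31P)
  31P = O

ord(P) = 31


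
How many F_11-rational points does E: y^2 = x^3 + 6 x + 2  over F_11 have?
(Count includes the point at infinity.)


For each x in F_11, count y with y^2 = x^3 + 6 x + 2 mod 11:
  x = 1: RHS = 9, y in [3, 8]  -> 2 point(s)
  x = 2: RHS = 0, y in [0]  -> 1 point(s)
  x = 3: RHS = 3, y in [5, 6]  -> 2 point(s)
  x = 5: RHS = 3, y in [5, 6]  -> 2 point(s)
  x = 6: RHS = 1, y in [1, 10]  -> 2 point(s)
  x = 8: RHS = 1, y in [1, 10]  -> 2 point(s)
  x = 9: RHS = 4, y in [2, 9]  -> 2 point(s)
Affine points: 13. Add the point at infinity: total = 14.

#E(F_11) = 14


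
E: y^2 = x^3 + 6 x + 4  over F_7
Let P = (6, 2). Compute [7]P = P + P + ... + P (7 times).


k = 7 = 111_2 (binary, LSB first: 111)
Double-and-add from P = (6, 2):
  bit 0 = 1: acc = O + (6, 2) = (6, 2)
  bit 1 = 1: acc = (6, 2) + (4, 6) = (1, 2)
  bit 2 = 1: acc = (1, 2) + (0, 5) = (1, 5)

7P = (1, 5)


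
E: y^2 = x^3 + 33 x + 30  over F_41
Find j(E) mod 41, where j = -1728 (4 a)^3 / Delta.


Delta = -16(4 a^3 + 27 b^2) mod 41 = 12
-1728 * (4 a)^3 = -1728 * (4*33)^3 mod 41 = 13
j = 13 * 12^(-1) mod 41 = 25

j = 25 (mod 41)


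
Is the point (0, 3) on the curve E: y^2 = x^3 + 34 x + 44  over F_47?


Check whether y^2 = x^3 + 34 x + 44 (mod 47) for (x, y) = (0, 3).
LHS: y^2 = 3^2 mod 47 = 9
RHS: x^3 + 34 x + 44 = 0^3 + 34*0 + 44 mod 47 = 44
LHS != RHS

No, not on the curve


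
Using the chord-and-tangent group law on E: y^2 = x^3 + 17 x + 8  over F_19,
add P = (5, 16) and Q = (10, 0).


P != Q, so use the chord formula.
s = (y2 - y1) / (x2 - x1) = (3) / (5) mod 19 = 12
x3 = s^2 - x1 - x2 mod 19 = 12^2 - 5 - 10 = 15
y3 = s (x1 - x3) - y1 mod 19 = 12 * (5 - 15) - 16 = 16

P + Q = (15, 16)


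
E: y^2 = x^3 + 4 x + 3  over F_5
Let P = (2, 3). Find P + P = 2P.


Doubling: s = (3 x1^2 + a) / (2 y1)
s = (3*2^2 + 4) / (2*3) mod 5 = 1
x3 = s^2 - 2 x1 mod 5 = 1^2 - 2*2 = 2
y3 = s (x1 - x3) - y1 mod 5 = 1 * (2 - 2) - 3 = 2

2P = (2, 2)


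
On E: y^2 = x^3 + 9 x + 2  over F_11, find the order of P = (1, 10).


Compute successive multiples of P until we hit O:
  1P = (1, 10)
  2P = (1, 1)
  3P = O

ord(P) = 3


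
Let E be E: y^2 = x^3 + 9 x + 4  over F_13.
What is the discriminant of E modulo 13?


4 a^3 + 27 b^2 = 4*9^3 + 27*4^2 = 2916 + 432 = 3348
Delta = -16 * (3348) = -53568
Delta mod 13 = 5

Delta = 5 (mod 13)


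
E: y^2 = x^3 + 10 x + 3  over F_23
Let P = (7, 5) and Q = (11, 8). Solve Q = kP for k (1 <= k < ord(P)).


Enumerate multiples of P until we hit Q = (11, 8):
  1P = (7, 5)
  2P = (11, 15)
  3P = (17, 16)
  4P = (17, 7)
  5P = (11, 8)
Match found at i = 5.

k = 5


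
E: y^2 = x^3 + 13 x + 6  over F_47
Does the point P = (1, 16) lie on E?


Check whether y^2 = x^3 + 13 x + 6 (mod 47) for (x, y) = (1, 16).
LHS: y^2 = 16^2 mod 47 = 21
RHS: x^3 + 13 x + 6 = 1^3 + 13*1 + 6 mod 47 = 20
LHS != RHS

No, not on the curve


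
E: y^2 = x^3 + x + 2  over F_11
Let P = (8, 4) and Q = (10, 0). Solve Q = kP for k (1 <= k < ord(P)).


Enumerate multiples of P until we hit Q = (10, 0):
  1P = (8, 4)
  2P = (10, 0)
Match found at i = 2.

k = 2


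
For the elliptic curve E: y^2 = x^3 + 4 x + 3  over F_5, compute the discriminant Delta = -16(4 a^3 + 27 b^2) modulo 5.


4 a^3 + 27 b^2 = 4*4^3 + 27*3^2 = 256 + 243 = 499
Delta = -16 * (499) = -7984
Delta mod 5 = 1

Delta = 1 (mod 5)


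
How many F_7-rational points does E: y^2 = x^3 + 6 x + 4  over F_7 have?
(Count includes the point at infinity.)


For each x in F_7, count y with y^2 = x^3 + 6 x + 4 mod 7:
  x = 0: RHS = 4, y in [2, 5]  -> 2 point(s)
  x = 1: RHS = 4, y in [2, 5]  -> 2 point(s)
  x = 3: RHS = 0, y in [0]  -> 1 point(s)
  x = 4: RHS = 1, y in [1, 6]  -> 2 point(s)
  x = 6: RHS = 4, y in [2, 5]  -> 2 point(s)
Affine points: 9. Add the point at infinity: total = 10.

#E(F_7) = 10


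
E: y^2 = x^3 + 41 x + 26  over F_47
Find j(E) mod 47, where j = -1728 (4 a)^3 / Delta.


Delta = -16(4 a^3 + 27 b^2) mod 47 = 32
-1728 * (4 a)^3 = -1728 * (4*41)^3 mod 47 = 28
j = 28 * 32^(-1) mod 47 = 42

j = 42 (mod 47)


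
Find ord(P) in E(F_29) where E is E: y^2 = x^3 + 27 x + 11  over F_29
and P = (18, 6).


Compute successive multiples of P until we hit O:
  1P = (18, 6)
  2P = (27, 6)
  3P = (13, 23)
  4P = (20, 24)
  5P = (14, 1)
  6P = (4, 26)
  7P = (12, 2)
  8P = (22, 1)
  ... (continuing to 21P)
  21P = O

ord(P) = 21


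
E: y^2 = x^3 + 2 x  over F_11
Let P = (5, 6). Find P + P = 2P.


Doubling: s = (3 x1^2 + a) / (2 y1)
s = (3*5^2 + 2) / (2*6) mod 11 = 0
x3 = s^2 - 2 x1 mod 11 = 0^2 - 2*5 = 1
y3 = s (x1 - x3) - y1 mod 11 = 0 * (5 - 1) - 6 = 5

2P = (1, 5)


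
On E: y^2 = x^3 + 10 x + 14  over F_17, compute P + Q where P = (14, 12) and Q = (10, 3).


P != Q, so use the chord formula.
s = (y2 - y1) / (x2 - x1) = (8) / (13) mod 17 = 15
x3 = s^2 - x1 - x2 mod 17 = 15^2 - 14 - 10 = 14
y3 = s (x1 - x3) - y1 mod 17 = 15 * (14 - 14) - 12 = 5

P + Q = (14, 5)


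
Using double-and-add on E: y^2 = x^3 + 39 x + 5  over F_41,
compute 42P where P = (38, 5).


k = 42 = 101010_2 (binary, LSB first: 010101)
Double-and-add from P = (38, 5):
  bit 0 = 0: acc unchanged = O
  bit 1 = 1: acc = O + (2, 3) = (2, 3)
  bit 2 = 0: acc unchanged = (2, 3)
  bit 3 = 1: acc = (2, 3) + (16, 25) = (33, 1)
  bit 4 = 0: acc unchanged = (33, 1)
  bit 5 = 1: acc = (33, 1) + (0, 28) = (29, 33)

42P = (29, 33)


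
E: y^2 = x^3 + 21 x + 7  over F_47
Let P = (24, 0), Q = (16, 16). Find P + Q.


P != Q, so use the chord formula.
s = (y2 - y1) / (x2 - x1) = (16) / (39) mod 47 = 45
x3 = s^2 - x1 - x2 mod 47 = 45^2 - 24 - 16 = 11
y3 = s (x1 - x3) - y1 mod 47 = 45 * (24 - 11) - 0 = 21

P + Q = (11, 21)


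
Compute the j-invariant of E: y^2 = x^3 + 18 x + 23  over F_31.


Delta = -16(4 a^3 + 27 b^2) mod 31 = 27
-1728 * (4 a)^3 = -1728 * (4*18)^3 mod 31 = 2
j = 2 * 27^(-1) mod 31 = 15

j = 15 (mod 31)


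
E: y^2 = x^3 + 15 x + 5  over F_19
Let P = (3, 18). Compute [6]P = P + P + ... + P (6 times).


k = 6 = 110_2 (binary, LSB first: 011)
Double-and-add from P = (3, 18):
  bit 0 = 0: acc unchanged = O
  bit 1 = 1: acc = O + (17, 10) = (17, 10)
  bit 2 = 1: acc = (17, 10) + (11, 0) = (17, 9)

6P = (17, 9)


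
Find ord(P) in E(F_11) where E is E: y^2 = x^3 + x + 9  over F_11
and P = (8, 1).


Compute successive multiples of P until we hit O:
  1P = (8, 1)
  2P = (4, 0)
  3P = (8, 10)
  4P = O

ord(P) = 4


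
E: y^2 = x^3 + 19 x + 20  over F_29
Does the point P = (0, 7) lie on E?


Check whether y^2 = x^3 + 19 x + 20 (mod 29) for (x, y) = (0, 7).
LHS: y^2 = 7^2 mod 29 = 20
RHS: x^3 + 19 x + 20 = 0^3 + 19*0 + 20 mod 29 = 20
LHS = RHS

Yes, on the curve


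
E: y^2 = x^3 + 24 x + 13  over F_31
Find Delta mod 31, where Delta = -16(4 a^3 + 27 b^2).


4 a^3 + 27 b^2 = 4*24^3 + 27*13^2 = 55296 + 4563 = 59859
Delta = -16 * (59859) = -957744
Delta mod 31 = 1

Delta = 1 (mod 31)


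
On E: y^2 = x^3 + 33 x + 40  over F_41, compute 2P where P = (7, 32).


Doubling: s = (3 x1^2 + a) / (2 y1)
s = (3*7^2 + 33) / (2*32) mod 41 = 31
x3 = s^2 - 2 x1 mod 41 = 31^2 - 2*7 = 4
y3 = s (x1 - x3) - y1 mod 41 = 31 * (7 - 4) - 32 = 20

2P = (4, 20)


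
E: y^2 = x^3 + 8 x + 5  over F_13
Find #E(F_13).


For each x in F_13, count y with y^2 = x^3 + 8 x + 5 mod 13:
  x = 1: RHS = 1, y in [1, 12]  -> 2 point(s)
  x = 2: RHS = 3, y in [4, 9]  -> 2 point(s)
  x = 3: RHS = 4, y in [2, 11]  -> 2 point(s)
  x = 4: RHS = 10, y in [6, 7]  -> 2 point(s)
  x = 5: RHS = 1, y in [1, 12]  -> 2 point(s)
  x = 6: RHS = 9, y in [3, 10]  -> 2 point(s)
  x = 7: RHS = 1, y in [1, 12]  -> 2 point(s)
  x = 8: RHS = 9, y in [3, 10]  -> 2 point(s)
  x = 9: RHS = 0, y in [0]  -> 1 point(s)
  x = 12: RHS = 9, y in [3, 10]  -> 2 point(s)
Affine points: 19. Add the point at infinity: total = 20.

#E(F_13) = 20


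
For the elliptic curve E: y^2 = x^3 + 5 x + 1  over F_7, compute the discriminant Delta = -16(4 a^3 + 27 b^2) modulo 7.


4 a^3 + 27 b^2 = 4*5^3 + 27*1^2 = 500 + 27 = 527
Delta = -16 * (527) = -8432
Delta mod 7 = 3

Delta = 3 (mod 7)


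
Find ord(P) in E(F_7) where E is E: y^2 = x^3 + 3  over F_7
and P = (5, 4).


Compute successive multiples of P until we hit O:
  1P = (5, 4)
  2P = (1, 2)
  3P = (3, 4)
  4P = (6, 3)
  5P = (4, 2)
  6P = (2, 2)
  7P = (2, 5)
  8P = (4, 5)
  ... (continuing to 13P)
  13P = O

ord(P) = 13


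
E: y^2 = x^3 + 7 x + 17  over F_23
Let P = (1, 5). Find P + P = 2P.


Doubling: s = (3 x1^2 + a) / (2 y1)
s = (3*1^2 + 7) / (2*5) mod 23 = 1
x3 = s^2 - 2 x1 mod 23 = 1^2 - 2*1 = 22
y3 = s (x1 - x3) - y1 mod 23 = 1 * (1 - 22) - 5 = 20

2P = (22, 20)


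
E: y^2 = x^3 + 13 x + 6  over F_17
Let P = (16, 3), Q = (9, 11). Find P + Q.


P != Q, so use the chord formula.
s = (y2 - y1) / (x2 - x1) = (8) / (10) mod 17 = 11
x3 = s^2 - x1 - x2 mod 17 = 11^2 - 16 - 9 = 11
y3 = s (x1 - x3) - y1 mod 17 = 11 * (16 - 11) - 3 = 1

P + Q = (11, 1)


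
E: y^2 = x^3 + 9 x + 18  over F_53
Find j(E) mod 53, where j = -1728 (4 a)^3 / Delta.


Delta = -16(4 a^3 + 27 b^2) mod 53 = 42
-1728 * (4 a)^3 = -1728 * (4*9)^3 mod 53 = 18
j = 18 * 42^(-1) mod 53 = 8

j = 8 (mod 53)


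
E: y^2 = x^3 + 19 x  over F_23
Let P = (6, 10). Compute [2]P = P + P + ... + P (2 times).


k = 2 = 10_2 (binary, LSB first: 01)
Double-and-add from P = (6, 10):
  bit 0 = 0: acc unchanged = O
  bit 1 = 1: acc = O + (4, 5) = (4, 5)

2P = (4, 5)


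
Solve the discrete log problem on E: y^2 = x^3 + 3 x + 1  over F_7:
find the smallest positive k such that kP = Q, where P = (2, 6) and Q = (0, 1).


Enumerate multiples of P until we hit Q = (0, 1):
  1P = (2, 6)
  2P = (5, 6)
  3P = (0, 1)
Match found at i = 3.

k = 3


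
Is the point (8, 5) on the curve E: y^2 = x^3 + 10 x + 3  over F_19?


Check whether y^2 = x^3 + 10 x + 3 (mod 19) for (x, y) = (8, 5).
LHS: y^2 = 5^2 mod 19 = 6
RHS: x^3 + 10 x + 3 = 8^3 + 10*8 + 3 mod 19 = 6
LHS = RHS

Yes, on the curve


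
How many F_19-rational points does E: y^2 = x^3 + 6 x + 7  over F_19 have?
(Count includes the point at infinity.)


For each x in F_19, count y with y^2 = x^3 + 6 x + 7 mod 19:
  x = 0: RHS = 7, y in [8, 11]  -> 2 point(s)
  x = 4: RHS = 0, y in [0]  -> 1 point(s)
  x = 8: RHS = 16, y in [4, 15]  -> 2 point(s)
  x = 9: RHS = 11, y in [7, 12]  -> 2 point(s)
  x = 11: RHS = 17, y in [6, 13]  -> 2 point(s)
  x = 14: RHS = 4, y in [2, 17]  -> 2 point(s)
  x = 16: RHS = 0, y in [0]  -> 1 point(s)
  x = 17: RHS = 6, y in [5, 14]  -> 2 point(s)
  x = 18: RHS = 0, y in [0]  -> 1 point(s)
Affine points: 15. Add the point at infinity: total = 16.

#E(F_19) = 16


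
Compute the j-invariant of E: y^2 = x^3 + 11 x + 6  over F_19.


Delta = -16(4 a^3 + 27 b^2) mod 19 = 2
-1728 * (4 a)^3 = -1728 * (4*11)^3 mod 19 = 7
j = 7 * 2^(-1) mod 19 = 13

j = 13 (mod 19)


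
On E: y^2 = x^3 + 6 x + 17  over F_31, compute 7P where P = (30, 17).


k = 7 = 111_2 (binary, LSB first: 111)
Double-and-add from P = (30, 17):
  bit 0 = 1: acc = O + (30, 17) = (30, 17)
  bit 1 = 1: acc = (30, 17) + (11, 9) = (18, 6)
  bit 2 = 1: acc = (18, 6) + (3, 0) = (30, 14)

7P = (30, 14)


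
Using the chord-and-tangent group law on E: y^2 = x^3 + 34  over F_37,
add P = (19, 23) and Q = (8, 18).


P != Q, so use the chord formula.
s = (y2 - y1) / (x2 - x1) = (32) / (26) mod 37 = 24
x3 = s^2 - x1 - x2 mod 37 = 24^2 - 19 - 8 = 31
y3 = s (x1 - x3) - y1 mod 37 = 24 * (19 - 31) - 23 = 22

P + Q = (31, 22)


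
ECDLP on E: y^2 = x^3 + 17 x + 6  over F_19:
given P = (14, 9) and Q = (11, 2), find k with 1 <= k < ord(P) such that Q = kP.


Enumerate multiples of P until we hit Q = (11, 2):
  1P = (14, 9)
  2P = (0, 14)
  3P = (6, 18)
  4P = (16, 17)
  5P = (5, 8)
  6P = (4, 9)
  7P = (1, 10)
  8P = (13, 7)
  9P = (15, 8)
  10P = (10, 6)
  11P = (11, 17)
  12P = (18, 8)
  13P = (12, 0)
  14P = (18, 11)
  15P = (11, 2)
Match found at i = 15.

k = 15


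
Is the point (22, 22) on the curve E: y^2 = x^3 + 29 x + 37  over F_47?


Check whether y^2 = x^3 + 29 x + 37 (mod 47) for (x, y) = (22, 22).
LHS: y^2 = 22^2 mod 47 = 14
RHS: x^3 + 29 x + 37 = 22^3 + 29*22 + 37 mod 47 = 43
LHS != RHS

No, not on the curve


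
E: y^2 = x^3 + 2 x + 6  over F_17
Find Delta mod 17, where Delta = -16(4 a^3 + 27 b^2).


4 a^3 + 27 b^2 = 4*2^3 + 27*6^2 = 32 + 972 = 1004
Delta = -16 * (1004) = -16064
Delta mod 17 = 1

Delta = 1 (mod 17)


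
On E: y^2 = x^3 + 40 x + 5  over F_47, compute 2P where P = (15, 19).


Doubling: s = (3 x1^2 + a) / (2 y1)
s = (3*15^2 + 40) / (2*19) mod 47 = 25
x3 = s^2 - 2 x1 mod 47 = 25^2 - 2*15 = 31
y3 = s (x1 - x3) - y1 mod 47 = 25 * (15 - 31) - 19 = 4

2P = (31, 4)


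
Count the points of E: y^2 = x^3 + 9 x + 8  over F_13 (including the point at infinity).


For each x in F_13, count y with y^2 = x^3 + 9 x + 8 mod 13:
  x = 3: RHS = 10, y in [6, 7]  -> 2 point(s)
  x = 4: RHS = 4, y in [2, 11]  -> 2 point(s)
  x = 5: RHS = 9, y in [3, 10]  -> 2 point(s)
  x = 9: RHS = 12, y in [5, 8]  -> 2 point(s)
Affine points: 8. Add the point at infinity: total = 9.

#E(F_13) = 9


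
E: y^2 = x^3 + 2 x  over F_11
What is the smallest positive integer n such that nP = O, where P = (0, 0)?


Compute successive multiples of P until we hit O:
  1P = (0, 0)
  2P = O

ord(P) = 2


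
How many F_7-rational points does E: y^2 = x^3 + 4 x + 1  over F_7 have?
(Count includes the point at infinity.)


For each x in F_7, count y with y^2 = x^3 + 4 x + 1 mod 7:
  x = 0: RHS = 1, y in [1, 6]  -> 2 point(s)
  x = 4: RHS = 4, y in [2, 5]  -> 2 point(s)
Affine points: 4. Add the point at infinity: total = 5.

#E(F_7) = 5


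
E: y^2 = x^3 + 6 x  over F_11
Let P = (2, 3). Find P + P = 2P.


Doubling: s = (3 x1^2 + a) / (2 y1)
s = (3*2^2 + 6) / (2*3) mod 11 = 3
x3 = s^2 - 2 x1 mod 11 = 3^2 - 2*2 = 5
y3 = s (x1 - x3) - y1 mod 11 = 3 * (2 - 5) - 3 = 10

2P = (5, 10)


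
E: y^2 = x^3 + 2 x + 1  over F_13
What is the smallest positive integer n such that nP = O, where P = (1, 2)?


Compute successive multiples of P until we hit O:
  1P = (1, 2)
  2P = (2, 0)
  3P = (1, 11)
  4P = O

ord(P) = 4


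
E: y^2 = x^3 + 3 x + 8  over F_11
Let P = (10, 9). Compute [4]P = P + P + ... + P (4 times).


k = 4 = 100_2 (binary, LSB first: 001)
Double-and-add from P = (10, 9):
  bit 0 = 0: acc unchanged = O
  bit 1 = 0: acc unchanged = O
  bit 2 = 1: acc = O + (6, 0) = (6, 0)

4P = (6, 0)


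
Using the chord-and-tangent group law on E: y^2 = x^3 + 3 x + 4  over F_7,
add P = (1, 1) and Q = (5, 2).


P != Q, so use the chord formula.
s = (y2 - y1) / (x2 - x1) = (1) / (4) mod 7 = 2
x3 = s^2 - x1 - x2 mod 7 = 2^2 - 1 - 5 = 5
y3 = s (x1 - x3) - y1 mod 7 = 2 * (1 - 5) - 1 = 5

P + Q = (5, 5)


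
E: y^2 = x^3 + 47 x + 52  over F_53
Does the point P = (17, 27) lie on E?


Check whether y^2 = x^3 + 47 x + 52 (mod 53) for (x, y) = (17, 27).
LHS: y^2 = 27^2 mod 53 = 40
RHS: x^3 + 47 x + 52 = 17^3 + 47*17 + 52 mod 53 = 40
LHS = RHS

Yes, on the curve


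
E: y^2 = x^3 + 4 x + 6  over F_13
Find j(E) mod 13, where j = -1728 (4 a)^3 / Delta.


Delta = -16(4 a^3 + 27 b^2) mod 13 = 8
-1728 * (4 a)^3 = -1728 * (4*4)^3 mod 13 = 1
j = 1 * 8^(-1) mod 13 = 5

j = 5 (mod 13)


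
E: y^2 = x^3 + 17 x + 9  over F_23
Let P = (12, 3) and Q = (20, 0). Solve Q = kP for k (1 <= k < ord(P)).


Enumerate multiples of P until we hit Q = (20, 0):
  1P = (12, 3)
  2P = (3, 15)
  3P = (20, 0)
Match found at i = 3.

k = 3


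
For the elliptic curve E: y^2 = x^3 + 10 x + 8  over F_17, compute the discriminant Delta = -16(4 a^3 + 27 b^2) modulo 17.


4 a^3 + 27 b^2 = 4*10^3 + 27*8^2 = 4000 + 1728 = 5728
Delta = -16 * (5728) = -91648
Delta mod 17 = 16

Delta = 16 (mod 17)


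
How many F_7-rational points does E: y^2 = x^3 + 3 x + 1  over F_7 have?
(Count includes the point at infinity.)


For each x in F_7, count y with y^2 = x^3 + 3 x + 1 mod 7:
  x = 0: RHS = 1, y in [1, 6]  -> 2 point(s)
  x = 2: RHS = 1, y in [1, 6]  -> 2 point(s)
  x = 3: RHS = 2, y in [3, 4]  -> 2 point(s)
  x = 4: RHS = 0, y in [0]  -> 1 point(s)
  x = 5: RHS = 1, y in [1, 6]  -> 2 point(s)
  x = 6: RHS = 4, y in [2, 5]  -> 2 point(s)
Affine points: 11. Add the point at infinity: total = 12.

#E(F_7) = 12


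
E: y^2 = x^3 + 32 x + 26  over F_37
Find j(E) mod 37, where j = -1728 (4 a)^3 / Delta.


Delta = -16(4 a^3 + 27 b^2) mod 37 = 17
-1728 * (4 a)^3 = -1728 * (4*32)^3 mod 37 = 23
j = 23 * 17^(-1) mod 37 = 34

j = 34 (mod 37)


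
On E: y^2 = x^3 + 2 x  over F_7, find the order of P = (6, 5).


Compute successive multiples of P until we hit O:
  1P = (6, 5)
  2P = (4, 3)
  3P = (5, 3)
  4P = (0, 0)
  5P = (5, 4)
  6P = (4, 4)
  7P = (6, 2)
  8P = O

ord(P) = 8


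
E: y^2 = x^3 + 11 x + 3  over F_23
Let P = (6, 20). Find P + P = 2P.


Doubling: s = (3 x1^2 + a) / (2 y1)
s = (3*6^2 + 11) / (2*20) mod 23 = 7
x3 = s^2 - 2 x1 mod 23 = 7^2 - 2*6 = 14
y3 = s (x1 - x3) - y1 mod 23 = 7 * (6 - 14) - 20 = 16

2P = (14, 16)


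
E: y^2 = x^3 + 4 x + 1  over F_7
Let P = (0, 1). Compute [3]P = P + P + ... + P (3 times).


k = 3 = 11_2 (binary, LSB first: 11)
Double-and-add from P = (0, 1):
  bit 0 = 1: acc = O + (0, 1) = (0, 1)
  bit 1 = 1: acc = (0, 1) + (4, 5) = (4, 2)

3P = (4, 2)


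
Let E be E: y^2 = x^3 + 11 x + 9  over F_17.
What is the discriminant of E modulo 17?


4 a^3 + 27 b^2 = 4*11^3 + 27*9^2 = 5324 + 2187 = 7511
Delta = -16 * (7511) = -120176
Delta mod 17 = 14

Delta = 14 (mod 17)


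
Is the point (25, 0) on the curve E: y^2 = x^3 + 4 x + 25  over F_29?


Check whether y^2 = x^3 + 4 x + 25 (mod 29) for (x, y) = (25, 0).
LHS: y^2 = 0^2 mod 29 = 0
RHS: x^3 + 4 x + 25 = 25^3 + 4*25 + 25 mod 29 = 3
LHS != RHS

No, not on the curve


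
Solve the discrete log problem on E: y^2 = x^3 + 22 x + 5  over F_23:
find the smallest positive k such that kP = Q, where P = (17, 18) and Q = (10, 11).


Enumerate multiples of P until we hit Q = (10, 11):
  1P = (17, 18)
  2P = (20, 21)
  3P = (10, 12)
  4P = (8, 16)
  5P = (6, 10)
  6P = (3, 11)
  7P = (9, 9)
  8P = (13, 21)
  9P = (18, 0)
  10P = (13, 2)
  11P = (9, 14)
  12P = (3, 12)
  13P = (6, 13)
  14P = (8, 7)
  15P = (10, 11)
Match found at i = 15.

k = 15


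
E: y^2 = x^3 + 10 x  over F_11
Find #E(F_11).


For each x in F_11, count y with y^2 = x^3 + 10 x + 0 mod 11:
  x = 0: RHS = 0, y in [0]  -> 1 point(s)
  x = 1: RHS = 0, y in [0]  -> 1 point(s)
  x = 4: RHS = 5, y in [4, 7]  -> 2 point(s)
  x = 6: RHS = 1, y in [1, 10]  -> 2 point(s)
  x = 8: RHS = 9, y in [3, 8]  -> 2 point(s)
  x = 9: RHS = 5, y in [4, 7]  -> 2 point(s)
  x = 10: RHS = 0, y in [0]  -> 1 point(s)
Affine points: 11. Add the point at infinity: total = 12.

#E(F_11) = 12


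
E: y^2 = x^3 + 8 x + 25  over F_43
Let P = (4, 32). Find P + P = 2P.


Doubling: s = (3 x1^2 + a) / (2 y1)
s = (3*4^2 + 8) / (2*32) mod 43 = 17
x3 = s^2 - 2 x1 mod 43 = 17^2 - 2*4 = 23
y3 = s (x1 - x3) - y1 mod 43 = 17 * (4 - 23) - 32 = 32

2P = (23, 32)


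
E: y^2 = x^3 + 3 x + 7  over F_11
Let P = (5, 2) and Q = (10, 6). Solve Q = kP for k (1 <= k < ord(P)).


Enumerate multiples of P until we hit Q = (10, 6):
  1P = (5, 2)
  2P = (10, 5)
  3P = (10, 6)
Match found at i = 3.

k = 3


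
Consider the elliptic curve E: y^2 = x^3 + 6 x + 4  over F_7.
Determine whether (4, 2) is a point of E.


Check whether y^2 = x^3 + 6 x + 4 (mod 7) for (x, y) = (4, 2).
LHS: y^2 = 2^2 mod 7 = 4
RHS: x^3 + 6 x + 4 = 4^3 + 6*4 + 4 mod 7 = 1
LHS != RHS

No, not on the curve


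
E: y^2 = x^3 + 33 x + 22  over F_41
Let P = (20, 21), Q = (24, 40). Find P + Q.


P != Q, so use the chord formula.
s = (y2 - y1) / (x2 - x1) = (19) / (4) mod 41 = 15
x3 = s^2 - x1 - x2 mod 41 = 15^2 - 20 - 24 = 17
y3 = s (x1 - x3) - y1 mod 41 = 15 * (20 - 17) - 21 = 24

P + Q = (17, 24)


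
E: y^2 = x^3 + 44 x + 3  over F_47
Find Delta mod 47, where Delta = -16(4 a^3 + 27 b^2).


4 a^3 + 27 b^2 = 4*44^3 + 27*3^2 = 340736 + 243 = 340979
Delta = -16 * (340979) = -5455664
Delta mod 47 = 2

Delta = 2 (mod 47)


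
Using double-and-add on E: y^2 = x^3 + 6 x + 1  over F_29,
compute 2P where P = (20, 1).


k = 2 = 10_2 (binary, LSB first: 01)
Double-and-add from P = (20, 1):
  bit 0 = 0: acc unchanged = O
  bit 1 = 1: acc = O + (25, 0) = (25, 0)

2P = (25, 0)


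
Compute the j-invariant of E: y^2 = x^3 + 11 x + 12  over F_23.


Delta = -16(4 a^3 + 27 b^2) mod 23 = 15
-1728 * (4 a)^3 = -1728 * (4*11)^3 mod 23 = 1
j = 1 * 15^(-1) mod 23 = 20

j = 20 (mod 23)


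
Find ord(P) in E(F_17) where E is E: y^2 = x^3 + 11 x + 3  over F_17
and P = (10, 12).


Compute successive multiples of P until we hit O:
  1P = (10, 12)
  2P = (10, 5)
  3P = O

ord(P) = 3


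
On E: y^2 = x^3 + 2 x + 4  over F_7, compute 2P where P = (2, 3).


k = 2 = 10_2 (binary, LSB first: 01)
Double-and-add from P = (2, 3):
  bit 0 = 0: acc unchanged = O
  bit 1 = 1: acc = O + (3, 4) = (3, 4)

2P = (3, 4)


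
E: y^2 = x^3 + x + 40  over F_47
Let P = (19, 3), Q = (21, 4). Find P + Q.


P != Q, so use the chord formula.
s = (y2 - y1) / (x2 - x1) = (1) / (2) mod 47 = 24
x3 = s^2 - x1 - x2 mod 47 = 24^2 - 19 - 21 = 19
y3 = s (x1 - x3) - y1 mod 47 = 24 * (19 - 19) - 3 = 44

P + Q = (19, 44)


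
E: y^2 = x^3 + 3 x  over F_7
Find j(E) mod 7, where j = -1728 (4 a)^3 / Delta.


Delta = -16(4 a^3 + 27 b^2) mod 7 = 1
-1728 * (4 a)^3 = -1728 * (4*3)^3 mod 7 = 6
j = 6 * 1^(-1) mod 7 = 6

j = 6 (mod 7)


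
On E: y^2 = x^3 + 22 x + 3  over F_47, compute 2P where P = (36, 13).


Doubling: s = (3 x1^2 + a) / (2 y1)
s = (3*36^2 + 22) / (2*13) mod 47 = 13
x3 = s^2 - 2 x1 mod 47 = 13^2 - 2*36 = 3
y3 = s (x1 - x3) - y1 mod 47 = 13 * (36 - 3) - 13 = 40

2P = (3, 40)


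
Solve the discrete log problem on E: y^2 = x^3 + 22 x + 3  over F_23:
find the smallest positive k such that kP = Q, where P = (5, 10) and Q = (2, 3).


Enumerate multiples of P until we hit Q = (2, 3):
  1P = (5, 10)
  2P = (3, 2)
  3P = (8, 1)
  4P = (19, 9)
  5P = (1, 16)
  6P = (2, 20)
  7P = (22, 16)
  8P = (20, 5)
  9P = (16, 9)
  10P = (6, 11)
  11P = (13, 5)
  12P = (0, 7)
  13P = (11, 14)
  14P = (10, 2)
  15P = (17, 0)
  16P = (10, 21)
  17P = (11, 9)
  18P = (0, 16)
  19P = (13, 18)
  20P = (6, 12)
  21P = (16, 14)
  22P = (20, 18)
  23P = (22, 7)
  24P = (2, 3)
Match found at i = 24.

k = 24


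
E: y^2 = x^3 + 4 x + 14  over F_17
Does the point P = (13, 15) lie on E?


Check whether y^2 = x^3 + 4 x + 14 (mod 17) for (x, y) = (13, 15).
LHS: y^2 = 15^2 mod 17 = 4
RHS: x^3 + 4 x + 14 = 13^3 + 4*13 + 14 mod 17 = 2
LHS != RHS

No, not on the curve


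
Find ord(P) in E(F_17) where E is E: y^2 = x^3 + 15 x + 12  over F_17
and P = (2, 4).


Compute successive multiples of P until we hit O:
  1P = (2, 4)
  2P = (5, 5)
  3P = (12, 4)
  4P = (3, 13)
  5P = (8, 10)
  6P = (8, 7)
  7P = (3, 4)
  8P = (12, 13)
  ... (continuing to 11P)
  11P = O

ord(P) = 11


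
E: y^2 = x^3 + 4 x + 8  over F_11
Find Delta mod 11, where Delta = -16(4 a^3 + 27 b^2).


4 a^3 + 27 b^2 = 4*4^3 + 27*8^2 = 256 + 1728 = 1984
Delta = -16 * (1984) = -31744
Delta mod 11 = 2

Delta = 2 (mod 11)


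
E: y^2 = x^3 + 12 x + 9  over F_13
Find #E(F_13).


For each x in F_13, count y with y^2 = x^3 + 12 x + 9 mod 13:
  x = 0: RHS = 9, y in [3, 10]  -> 2 point(s)
  x = 1: RHS = 9, y in [3, 10]  -> 2 point(s)
  x = 4: RHS = 4, y in [2, 11]  -> 2 point(s)
  x = 5: RHS = 12, y in [5, 8]  -> 2 point(s)
  x = 9: RHS = 1, y in [1, 12]  -> 2 point(s)
  x = 11: RHS = 3, y in [4, 9]  -> 2 point(s)
  x = 12: RHS = 9, y in [3, 10]  -> 2 point(s)
Affine points: 14. Add the point at infinity: total = 15.

#E(F_13) = 15


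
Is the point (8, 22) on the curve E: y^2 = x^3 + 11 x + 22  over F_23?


Check whether y^2 = x^3 + 11 x + 22 (mod 23) for (x, y) = (8, 22).
LHS: y^2 = 22^2 mod 23 = 1
RHS: x^3 + 11 x + 22 = 8^3 + 11*8 + 22 mod 23 = 1
LHS = RHS

Yes, on the curve


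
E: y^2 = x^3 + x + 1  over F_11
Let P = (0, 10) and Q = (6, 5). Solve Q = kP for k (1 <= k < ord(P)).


Enumerate multiples of P until we hit Q = (6, 5):
  1P = (0, 10)
  2P = (3, 8)
  3P = (6, 5)
Match found at i = 3.

k = 3


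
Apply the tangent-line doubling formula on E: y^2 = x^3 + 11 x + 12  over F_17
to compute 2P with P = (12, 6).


Doubling: s = (3 x1^2 + a) / (2 y1)
s = (3*12^2 + 11) / (2*6) mod 17 = 10
x3 = s^2 - 2 x1 mod 17 = 10^2 - 2*12 = 8
y3 = s (x1 - x3) - y1 mod 17 = 10 * (12 - 8) - 6 = 0

2P = (8, 0)


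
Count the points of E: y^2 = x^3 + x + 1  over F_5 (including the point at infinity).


For each x in F_5, count y with y^2 = x^3 + 1 x + 1 mod 5:
  x = 0: RHS = 1, y in [1, 4]  -> 2 point(s)
  x = 2: RHS = 1, y in [1, 4]  -> 2 point(s)
  x = 3: RHS = 1, y in [1, 4]  -> 2 point(s)
  x = 4: RHS = 4, y in [2, 3]  -> 2 point(s)
Affine points: 8. Add the point at infinity: total = 9.

#E(F_5) = 9


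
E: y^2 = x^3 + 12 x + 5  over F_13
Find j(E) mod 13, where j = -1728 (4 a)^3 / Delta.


Delta = -16(4 a^3 + 27 b^2) mod 13 = 2
-1728 * (4 a)^3 = -1728 * (4*12)^3 mod 13 = 1
j = 1 * 2^(-1) mod 13 = 7

j = 7 (mod 13)


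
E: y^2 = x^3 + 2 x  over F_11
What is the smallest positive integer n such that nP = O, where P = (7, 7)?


Compute successive multiples of P until we hit O:
  1P = (7, 7)
  2P = (1, 5)
  3P = (8, 0)
  4P = (1, 6)
  5P = (7, 4)
  6P = O

ord(P) = 6
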